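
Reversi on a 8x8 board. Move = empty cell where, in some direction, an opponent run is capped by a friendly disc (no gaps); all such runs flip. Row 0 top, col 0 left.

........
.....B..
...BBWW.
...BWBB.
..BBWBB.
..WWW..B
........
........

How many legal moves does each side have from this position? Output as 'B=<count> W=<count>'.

Answer: B=11 W=14

Derivation:
-- B to move --
(1,4): flips 1 -> legal
(1,6): flips 3 -> legal
(1,7): flips 1 -> legal
(2,7): flips 2 -> legal
(3,7): flips 1 -> legal
(4,1): no bracket -> illegal
(5,1): no bracket -> illegal
(5,5): flips 1 -> legal
(6,1): flips 1 -> legal
(6,2): flips 3 -> legal
(6,3): flips 2 -> legal
(6,4): flips 4 -> legal
(6,5): flips 1 -> legal
B mobility = 11
-- W to move --
(0,4): flips 1 -> legal
(0,5): flips 1 -> legal
(0,6): no bracket -> illegal
(1,2): flips 1 -> legal
(1,3): flips 3 -> legal
(1,4): flips 1 -> legal
(1,6): no bracket -> illegal
(2,2): flips 3 -> legal
(2,7): flips 2 -> legal
(3,1): flips 1 -> legal
(3,2): flips 3 -> legal
(3,7): flips 2 -> legal
(4,1): flips 2 -> legal
(4,7): flips 3 -> legal
(5,1): no bracket -> illegal
(5,5): flips 2 -> legal
(5,6): flips 3 -> legal
(6,6): no bracket -> illegal
(6,7): no bracket -> illegal
W mobility = 14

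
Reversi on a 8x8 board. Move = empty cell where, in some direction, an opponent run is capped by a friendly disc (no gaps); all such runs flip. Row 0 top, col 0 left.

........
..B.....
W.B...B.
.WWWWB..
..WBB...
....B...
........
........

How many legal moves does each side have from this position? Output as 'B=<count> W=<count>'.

Answer: B=8 W=10

Derivation:
-- B to move --
(1,0): no bracket -> illegal
(1,1): no bracket -> illegal
(2,1): flips 1 -> legal
(2,3): flips 1 -> legal
(2,4): flips 1 -> legal
(2,5): flips 1 -> legal
(3,0): flips 4 -> legal
(4,0): flips 1 -> legal
(4,1): flips 1 -> legal
(4,5): no bracket -> illegal
(5,1): no bracket -> illegal
(5,2): flips 2 -> legal
(5,3): no bracket -> illegal
B mobility = 8
-- W to move --
(0,1): no bracket -> illegal
(0,2): flips 2 -> legal
(0,3): no bracket -> illegal
(1,1): flips 1 -> legal
(1,3): flips 1 -> legal
(1,5): no bracket -> illegal
(1,6): no bracket -> illegal
(1,7): no bracket -> illegal
(2,1): no bracket -> illegal
(2,3): no bracket -> illegal
(2,4): no bracket -> illegal
(2,5): no bracket -> illegal
(2,7): no bracket -> illegal
(3,6): flips 1 -> legal
(3,7): no bracket -> illegal
(4,5): flips 2 -> legal
(4,6): no bracket -> illegal
(5,2): flips 1 -> legal
(5,3): flips 1 -> legal
(5,5): flips 1 -> legal
(6,3): no bracket -> illegal
(6,4): flips 2 -> legal
(6,5): flips 2 -> legal
W mobility = 10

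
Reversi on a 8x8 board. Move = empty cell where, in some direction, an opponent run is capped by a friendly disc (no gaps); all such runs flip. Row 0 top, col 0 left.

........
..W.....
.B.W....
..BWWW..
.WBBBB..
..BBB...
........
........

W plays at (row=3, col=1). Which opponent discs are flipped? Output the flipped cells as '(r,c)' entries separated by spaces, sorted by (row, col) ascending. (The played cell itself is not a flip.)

Dir NW: first cell '.' (not opp) -> no flip
Dir N: opp run (2,1), next='.' -> no flip
Dir NE: first cell '.' (not opp) -> no flip
Dir W: first cell '.' (not opp) -> no flip
Dir E: opp run (3,2) capped by W -> flip
Dir SW: first cell '.' (not opp) -> no flip
Dir S: first cell 'W' (not opp) -> no flip
Dir SE: opp run (4,2) (5,3), next='.' -> no flip

Answer: (3,2)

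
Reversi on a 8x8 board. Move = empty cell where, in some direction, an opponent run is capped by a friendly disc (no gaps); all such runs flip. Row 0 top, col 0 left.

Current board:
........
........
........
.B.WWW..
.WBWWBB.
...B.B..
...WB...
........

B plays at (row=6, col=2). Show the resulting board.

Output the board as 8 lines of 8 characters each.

Place B at (6,2); scan 8 dirs for brackets.
Dir NW: first cell '.' (not opp) -> no flip
Dir N: first cell '.' (not opp) -> no flip
Dir NE: first cell 'B' (not opp) -> no flip
Dir W: first cell '.' (not opp) -> no flip
Dir E: opp run (6,3) capped by B -> flip
Dir SW: first cell '.' (not opp) -> no flip
Dir S: first cell '.' (not opp) -> no flip
Dir SE: first cell '.' (not opp) -> no flip
All flips: (6,3)

Answer: ........
........
........
.B.WWW..
.WBWWBB.
...B.B..
..BBB...
........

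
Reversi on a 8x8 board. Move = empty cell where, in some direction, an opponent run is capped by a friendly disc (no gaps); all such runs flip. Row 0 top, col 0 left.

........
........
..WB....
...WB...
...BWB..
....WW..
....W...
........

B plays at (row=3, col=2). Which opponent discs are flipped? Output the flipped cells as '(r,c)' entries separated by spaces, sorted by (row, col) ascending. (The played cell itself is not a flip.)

Dir NW: first cell '.' (not opp) -> no flip
Dir N: opp run (2,2), next='.' -> no flip
Dir NE: first cell 'B' (not opp) -> no flip
Dir W: first cell '.' (not opp) -> no flip
Dir E: opp run (3,3) capped by B -> flip
Dir SW: first cell '.' (not opp) -> no flip
Dir S: first cell '.' (not opp) -> no flip
Dir SE: first cell 'B' (not opp) -> no flip

Answer: (3,3)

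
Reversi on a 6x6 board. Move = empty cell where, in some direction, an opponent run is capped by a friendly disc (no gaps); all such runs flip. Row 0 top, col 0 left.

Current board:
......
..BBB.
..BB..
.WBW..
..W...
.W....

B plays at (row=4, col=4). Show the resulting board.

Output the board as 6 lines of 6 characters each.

Place B at (4,4); scan 8 dirs for brackets.
Dir NW: opp run (3,3) capped by B -> flip
Dir N: first cell '.' (not opp) -> no flip
Dir NE: first cell '.' (not opp) -> no flip
Dir W: first cell '.' (not opp) -> no flip
Dir E: first cell '.' (not opp) -> no flip
Dir SW: first cell '.' (not opp) -> no flip
Dir S: first cell '.' (not opp) -> no flip
Dir SE: first cell '.' (not opp) -> no flip
All flips: (3,3)

Answer: ......
..BBB.
..BB..
.WBB..
..W.B.
.W....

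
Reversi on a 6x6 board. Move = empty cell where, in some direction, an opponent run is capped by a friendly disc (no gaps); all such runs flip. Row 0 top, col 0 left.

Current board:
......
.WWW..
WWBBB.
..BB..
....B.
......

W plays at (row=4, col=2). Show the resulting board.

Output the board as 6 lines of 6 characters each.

Answer: ......
.WWW..
WWWBB.
..WB..
..W.B.
......

Derivation:
Place W at (4,2); scan 8 dirs for brackets.
Dir NW: first cell '.' (not opp) -> no flip
Dir N: opp run (3,2) (2,2) capped by W -> flip
Dir NE: opp run (3,3) (2,4), next='.' -> no flip
Dir W: first cell '.' (not opp) -> no flip
Dir E: first cell '.' (not opp) -> no flip
Dir SW: first cell '.' (not opp) -> no flip
Dir S: first cell '.' (not opp) -> no flip
Dir SE: first cell '.' (not opp) -> no flip
All flips: (2,2) (3,2)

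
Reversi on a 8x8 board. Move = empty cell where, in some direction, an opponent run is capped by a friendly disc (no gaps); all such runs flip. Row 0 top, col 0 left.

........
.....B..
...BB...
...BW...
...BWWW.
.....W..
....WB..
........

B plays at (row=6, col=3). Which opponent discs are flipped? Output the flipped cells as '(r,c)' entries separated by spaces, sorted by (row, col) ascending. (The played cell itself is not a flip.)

Answer: (6,4)

Derivation:
Dir NW: first cell '.' (not opp) -> no flip
Dir N: first cell '.' (not opp) -> no flip
Dir NE: first cell '.' (not opp) -> no flip
Dir W: first cell '.' (not opp) -> no flip
Dir E: opp run (6,4) capped by B -> flip
Dir SW: first cell '.' (not opp) -> no flip
Dir S: first cell '.' (not opp) -> no flip
Dir SE: first cell '.' (not opp) -> no flip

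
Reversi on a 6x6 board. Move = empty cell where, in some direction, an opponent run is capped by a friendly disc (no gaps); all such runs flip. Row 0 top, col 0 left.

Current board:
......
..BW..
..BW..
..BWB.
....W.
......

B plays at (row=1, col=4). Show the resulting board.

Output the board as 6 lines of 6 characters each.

Answer: ......
..BBB.
..BB..
..BWB.
....W.
......

Derivation:
Place B at (1,4); scan 8 dirs for brackets.
Dir NW: first cell '.' (not opp) -> no flip
Dir N: first cell '.' (not opp) -> no flip
Dir NE: first cell '.' (not opp) -> no flip
Dir W: opp run (1,3) capped by B -> flip
Dir E: first cell '.' (not opp) -> no flip
Dir SW: opp run (2,3) capped by B -> flip
Dir S: first cell '.' (not opp) -> no flip
Dir SE: first cell '.' (not opp) -> no flip
All flips: (1,3) (2,3)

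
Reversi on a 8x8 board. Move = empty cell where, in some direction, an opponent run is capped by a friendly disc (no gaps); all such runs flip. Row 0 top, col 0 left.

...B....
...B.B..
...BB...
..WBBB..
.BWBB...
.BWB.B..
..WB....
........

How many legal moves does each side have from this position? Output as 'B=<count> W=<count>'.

Answer: B=5 W=13

Derivation:
-- B to move --
(2,1): flips 1 -> legal
(2,2): no bracket -> illegal
(3,1): flips 2 -> legal
(6,1): flips 2 -> legal
(7,1): flips 1 -> legal
(7,2): no bracket -> illegal
(7,3): flips 1 -> legal
B mobility = 5
-- W to move --
(0,2): no bracket -> illegal
(0,4): no bracket -> illegal
(0,5): no bracket -> illegal
(0,6): flips 3 -> legal
(1,2): no bracket -> illegal
(1,4): flips 1 -> legal
(1,6): no bracket -> illegal
(2,2): no bracket -> illegal
(2,5): flips 2 -> legal
(2,6): flips 3 -> legal
(3,0): flips 1 -> legal
(3,1): no bracket -> illegal
(3,6): flips 3 -> legal
(4,0): flips 2 -> legal
(4,5): flips 2 -> legal
(4,6): no bracket -> illegal
(5,0): flips 2 -> legal
(5,4): flips 2 -> legal
(5,6): no bracket -> illegal
(6,0): flips 1 -> legal
(6,1): no bracket -> illegal
(6,4): flips 2 -> legal
(6,5): no bracket -> illegal
(6,6): no bracket -> illegal
(7,2): no bracket -> illegal
(7,3): no bracket -> illegal
(7,4): flips 1 -> legal
W mobility = 13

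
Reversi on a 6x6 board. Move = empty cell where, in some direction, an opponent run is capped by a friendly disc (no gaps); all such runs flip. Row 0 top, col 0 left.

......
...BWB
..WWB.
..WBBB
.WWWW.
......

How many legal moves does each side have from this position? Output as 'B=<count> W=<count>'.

Answer: B=10 W=5

Derivation:
-- B to move --
(0,3): no bracket -> illegal
(0,4): flips 1 -> legal
(0,5): no bracket -> illegal
(1,1): flips 1 -> legal
(1,2): flips 1 -> legal
(2,1): flips 2 -> legal
(2,5): no bracket -> illegal
(3,0): no bracket -> illegal
(3,1): flips 2 -> legal
(4,0): no bracket -> illegal
(4,5): no bracket -> illegal
(5,0): no bracket -> illegal
(5,1): flips 1 -> legal
(5,2): flips 1 -> legal
(5,3): flips 2 -> legal
(5,4): flips 1 -> legal
(5,5): flips 1 -> legal
B mobility = 10
-- W to move --
(0,2): no bracket -> illegal
(0,3): flips 1 -> legal
(0,4): flips 1 -> legal
(0,5): no bracket -> illegal
(1,2): flips 1 -> legal
(2,5): flips 2 -> legal
(4,5): flips 1 -> legal
W mobility = 5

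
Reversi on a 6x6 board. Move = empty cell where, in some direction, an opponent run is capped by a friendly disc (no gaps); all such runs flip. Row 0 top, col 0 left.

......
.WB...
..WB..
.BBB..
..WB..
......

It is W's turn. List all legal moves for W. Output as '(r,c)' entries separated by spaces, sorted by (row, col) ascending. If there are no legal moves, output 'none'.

Answer: (0,2) (1,3) (2,0) (2,4) (4,0) (4,4)

Derivation:
(0,1): no bracket -> illegal
(0,2): flips 1 -> legal
(0,3): no bracket -> illegal
(1,3): flips 1 -> legal
(1,4): no bracket -> illegal
(2,0): flips 1 -> legal
(2,1): no bracket -> illegal
(2,4): flips 2 -> legal
(3,0): no bracket -> illegal
(3,4): no bracket -> illegal
(4,0): flips 1 -> legal
(4,1): no bracket -> illegal
(4,4): flips 2 -> legal
(5,2): no bracket -> illegal
(5,3): no bracket -> illegal
(5,4): no bracket -> illegal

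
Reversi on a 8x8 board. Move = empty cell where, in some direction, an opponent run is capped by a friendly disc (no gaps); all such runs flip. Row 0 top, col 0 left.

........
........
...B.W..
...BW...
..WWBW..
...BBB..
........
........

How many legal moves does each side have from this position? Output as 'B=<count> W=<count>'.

-- B to move --
(1,4): no bracket -> illegal
(1,5): no bracket -> illegal
(1,6): no bracket -> illegal
(2,4): flips 1 -> legal
(2,6): no bracket -> illegal
(3,1): flips 1 -> legal
(3,2): flips 1 -> legal
(3,5): flips 2 -> legal
(3,6): flips 1 -> legal
(4,1): flips 2 -> legal
(4,6): flips 1 -> legal
(5,1): flips 1 -> legal
(5,2): no bracket -> illegal
(5,6): flips 2 -> legal
B mobility = 9
-- W to move --
(1,2): flips 1 -> legal
(1,3): flips 2 -> legal
(1,4): no bracket -> illegal
(2,2): no bracket -> illegal
(2,4): flips 1 -> legal
(3,2): flips 1 -> legal
(3,5): no bracket -> illegal
(4,6): no bracket -> illegal
(5,2): no bracket -> illegal
(5,6): no bracket -> illegal
(6,2): no bracket -> illegal
(6,3): flips 2 -> legal
(6,4): flips 3 -> legal
(6,5): flips 2 -> legal
(6,6): no bracket -> illegal
W mobility = 7

Answer: B=9 W=7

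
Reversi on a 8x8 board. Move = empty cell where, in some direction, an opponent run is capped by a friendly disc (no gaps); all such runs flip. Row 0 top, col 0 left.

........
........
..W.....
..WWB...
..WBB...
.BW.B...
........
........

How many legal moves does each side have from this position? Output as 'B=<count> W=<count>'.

Answer: B=8 W=8

Derivation:
-- B to move --
(1,1): flips 2 -> legal
(1,2): no bracket -> illegal
(1,3): no bracket -> illegal
(2,1): flips 1 -> legal
(2,3): flips 1 -> legal
(2,4): flips 2 -> legal
(3,1): flips 2 -> legal
(4,1): flips 1 -> legal
(5,3): flips 1 -> legal
(6,1): flips 1 -> legal
(6,2): no bracket -> illegal
(6,3): no bracket -> illegal
B mobility = 8
-- W to move --
(2,3): no bracket -> illegal
(2,4): no bracket -> illegal
(2,5): flips 2 -> legal
(3,5): flips 1 -> legal
(4,0): no bracket -> illegal
(4,1): no bracket -> illegal
(4,5): flips 2 -> legal
(5,0): flips 1 -> legal
(5,3): flips 1 -> legal
(5,5): flips 1 -> legal
(6,0): flips 1 -> legal
(6,1): no bracket -> illegal
(6,2): no bracket -> illegal
(6,3): no bracket -> illegal
(6,4): no bracket -> illegal
(6,5): flips 2 -> legal
W mobility = 8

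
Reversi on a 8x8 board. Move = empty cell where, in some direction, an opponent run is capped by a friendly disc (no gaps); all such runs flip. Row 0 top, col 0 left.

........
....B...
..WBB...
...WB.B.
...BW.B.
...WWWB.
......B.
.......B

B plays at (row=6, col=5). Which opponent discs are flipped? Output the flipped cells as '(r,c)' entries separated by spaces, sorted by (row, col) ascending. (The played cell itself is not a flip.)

Dir NW: opp run (5,4) capped by B -> flip
Dir N: opp run (5,5), next='.' -> no flip
Dir NE: first cell 'B' (not opp) -> no flip
Dir W: first cell '.' (not opp) -> no flip
Dir E: first cell 'B' (not opp) -> no flip
Dir SW: first cell '.' (not opp) -> no flip
Dir S: first cell '.' (not opp) -> no flip
Dir SE: first cell '.' (not opp) -> no flip

Answer: (5,4)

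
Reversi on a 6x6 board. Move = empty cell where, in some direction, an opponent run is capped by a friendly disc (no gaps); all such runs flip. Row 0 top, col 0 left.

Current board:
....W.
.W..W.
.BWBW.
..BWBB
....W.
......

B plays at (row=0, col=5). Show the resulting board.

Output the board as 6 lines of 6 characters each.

Answer: ....WB
.W..B.
.BWBW.
..BWBB
....W.
......

Derivation:
Place B at (0,5); scan 8 dirs for brackets.
Dir NW: edge -> no flip
Dir N: edge -> no flip
Dir NE: edge -> no flip
Dir W: opp run (0,4), next='.' -> no flip
Dir E: edge -> no flip
Dir SW: opp run (1,4) capped by B -> flip
Dir S: first cell '.' (not opp) -> no flip
Dir SE: edge -> no flip
All flips: (1,4)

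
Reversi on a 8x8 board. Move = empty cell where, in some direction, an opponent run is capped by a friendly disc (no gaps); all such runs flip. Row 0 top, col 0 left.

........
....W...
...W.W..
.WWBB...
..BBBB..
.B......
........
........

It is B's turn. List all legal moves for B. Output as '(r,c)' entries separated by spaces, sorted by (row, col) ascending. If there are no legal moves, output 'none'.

Answer: (1,2) (1,3) (1,6) (2,0) (2,1) (2,2) (3,0)

Derivation:
(0,3): no bracket -> illegal
(0,4): no bracket -> illegal
(0,5): no bracket -> illegal
(1,2): flips 1 -> legal
(1,3): flips 1 -> legal
(1,5): no bracket -> illegal
(1,6): flips 1 -> legal
(2,0): flips 1 -> legal
(2,1): flips 1 -> legal
(2,2): flips 1 -> legal
(2,4): no bracket -> illegal
(2,6): no bracket -> illegal
(3,0): flips 2 -> legal
(3,5): no bracket -> illegal
(3,6): no bracket -> illegal
(4,0): no bracket -> illegal
(4,1): no bracket -> illegal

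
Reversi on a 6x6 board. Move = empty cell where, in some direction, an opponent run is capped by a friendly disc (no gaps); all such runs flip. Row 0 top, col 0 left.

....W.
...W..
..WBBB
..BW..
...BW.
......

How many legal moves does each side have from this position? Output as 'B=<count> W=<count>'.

-- B to move --
(0,2): flips 1 -> legal
(0,3): flips 1 -> legal
(0,5): no bracket -> illegal
(1,1): no bracket -> illegal
(1,2): flips 1 -> legal
(1,4): no bracket -> illegal
(1,5): no bracket -> illegal
(2,1): flips 1 -> legal
(3,1): no bracket -> illegal
(3,4): flips 1 -> legal
(3,5): no bracket -> illegal
(4,2): flips 1 -> legal
(4,5): flips 1 -> legal
(5,3): no bracket -> illegal
(5,4): no bracket -> illegal
(5,5): no bracket -> illegal
B mobility = 7
-- W to move --
(1,2): no bracket -> illegal
(1,4): no bracket -> illegal
(1,5): flips 1 -> legal
(2,1): no bracket -> illegal
(3,1): flips 1 -> legal
(3,4): no bracket -> illegal
(3,5): flips 1 -> legal
(4,1): no bracket -> illegal
(4,2): flips 2 -> legal
(5,2): no bracket -> illegal
(5,3): flips 1 -> legal
(5,4): no bracket -> illegal
W mobility = 5

Answer: B=7 W=5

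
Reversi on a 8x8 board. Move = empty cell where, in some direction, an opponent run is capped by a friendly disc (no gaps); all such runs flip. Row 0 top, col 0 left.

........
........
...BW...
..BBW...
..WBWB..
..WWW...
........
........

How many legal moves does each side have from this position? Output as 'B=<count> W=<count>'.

-- B to move --
(1,3): no bracket -> illegal
(1,4): no bracket -> illegal
(1,5): flips 1 -> legal
(2,5): flips 2 -> legal
(3,1): no bracket -> illegal
(3,5): flips 1 -> legal
(4,1): flips 1 -> legal
(5,1): flips 1 -> legal
(5,5): flips 1 -> legal
(6,1): flips 1 -> legal
(6,2): flips 2 -> legal
(6,3): flips 2 -> legal
(6,4): no bracket -> illegal
(6,5): flips 1 -> legal
B mobility = 10
-- W to move --
(1,2): flips 1 -> legal
(1,3): flips 3 -> legal
(1,4): no bracket -> illegal
(2,1): flips 2 -> legal
(2,2): flips 3 -> legal
(3,1): flips 2 -> legal
(3,5): no bracket -> illegal
(3,6): flips 1 -> legal
(4,1): no bracket -> illegal
(4,6): flips 1 -> legal
(5,5): no bracket -> illegal
(5,6): flips 1 -> legal
W mobility = 8

Answer: B=10 W=8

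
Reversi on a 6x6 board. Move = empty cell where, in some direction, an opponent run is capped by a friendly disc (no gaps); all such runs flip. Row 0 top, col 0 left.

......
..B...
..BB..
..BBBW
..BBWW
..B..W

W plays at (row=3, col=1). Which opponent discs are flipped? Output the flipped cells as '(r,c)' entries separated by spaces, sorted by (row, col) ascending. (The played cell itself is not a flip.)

Dir NW: first cell '.' (not opp) -> no flip
Dir N: first cell '.' (not opp) -> no flip
Dir NE: opp run (2,2), next='.' -> no flip
Dir W: first cell '.' (not opp) -> no flip
Dir E: opp run (3,2) (3,3) (3,4) capped by W -> flip
Dir SW: first cell '.' (not opp) -> no flip
Dir S: first cell '.' (not opp) -> no flip
Dir SE: opp run (4,2), next='.' -> no flip

Answer: (3,2) (3,3) (3,4)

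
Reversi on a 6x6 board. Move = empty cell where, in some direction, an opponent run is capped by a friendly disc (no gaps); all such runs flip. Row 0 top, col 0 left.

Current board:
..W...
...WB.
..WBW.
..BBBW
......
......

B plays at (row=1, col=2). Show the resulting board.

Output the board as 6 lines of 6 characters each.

Answer: ..W...
..BBB.
..BBW.
..BBBW
......
......

Derivation:
Place B at (1,2); scan 8 dirs for brackets.
Dir NW: first cell '.' (not opp) -> no flip
Dir N: opp run (0,2), next=edge -> no flip
Dir NE: first cell '.' (not opp) -> no flip
Dir W: first cell '.' (not opp) -> no flip
Dir E: opp run (1,3) capped by B -> flip
Dir SW: first cell '.' (not opp) -> no flip
Dir S: opp run (2,2) capped by B -> flip
Dir SE: first cell 'B' (not opp) -> no flip
All flips: (1,3) (2,2)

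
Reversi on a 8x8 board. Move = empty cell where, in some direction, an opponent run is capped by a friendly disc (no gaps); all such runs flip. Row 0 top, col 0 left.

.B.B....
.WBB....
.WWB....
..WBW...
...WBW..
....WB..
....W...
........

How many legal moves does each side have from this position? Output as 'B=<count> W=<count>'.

-- B to move --
(0,0): flips 2 -> legal
(0,2): no bracket -> illegal
(1,0): flips 1 -> legal
(2,0): flips 2 -> legal
(2,4): flips 1 -> legal
(2,5): no bracket -> illegal
(3,0): flips 1 -> legal
(3,1): flips 4 -> legal
(3,5): flips 2 -> legal
(3,6): no bracket -> illegal
(4,1): flips 1 -> legal
(4,2): flips 3 -> legal
(4,6): flips 1 -> legal
(5,2): no bracket -> illegal
(5,3): flips 2 -> legal
(5,6): flips 2 -> legal
(6,3): no bracket -> illegal
(6,5): no bracket -> illegal
(7,3): flips 1 -> legal
(7,4): flips 2 -> legal
(7,5): no bracket -> illegal
B mobility = 14
-- W to move --
(0,0): no bracket -> illegal
(0,2): flips 1 -> legal
(0,4): flips 1 -> legal
(1,0): no bracket -> illegal
(1,4): flips 3 -> legal
(2,4): flips 1 -> legal
(3,5): no bracket -> illegal
(4,2): no bracket -> illegal
(4,6): flips 1 -> legal
(5,3): no bracket -> illegal
(5,6): flips 1 -> legal
(6,5): flips 1 -> legal
(6,6): flips 3 -> legal
W mobility = 8

Answer: B=14 W=8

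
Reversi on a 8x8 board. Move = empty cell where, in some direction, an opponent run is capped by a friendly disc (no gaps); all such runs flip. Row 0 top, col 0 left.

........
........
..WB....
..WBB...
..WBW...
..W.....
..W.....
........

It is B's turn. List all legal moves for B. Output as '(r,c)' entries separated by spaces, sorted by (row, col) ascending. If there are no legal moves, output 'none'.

Answer: (1,1) (2,1) (3,1) (4,1) (4,5) (5,1) (5,4) (5,5) (6,1)

Derivation:
(1,1): flips 1 -> legal
(1,2): no bracket -> illegal
(1,3): no bracket -> illegal
(2,1): flips 2 -> legal
(3,1): flips 1 -> legal
(3,5): no bracket -> illegal
(4,1): flips 2 -> legal
(4,5): flips 1 -> legal
(5,1): flips 1 -> legal
(5,3): no bracket -> illegal
(5,4): flips 1 -> legal
(5,5): flips 1 -> legal
(6,1): flips 1 -> legal
(6,3): no bracket -> illegal
(7,1): no bracket -> illegal
(7,2): no bracket -> illegal
(7,3): no bracket -> illegal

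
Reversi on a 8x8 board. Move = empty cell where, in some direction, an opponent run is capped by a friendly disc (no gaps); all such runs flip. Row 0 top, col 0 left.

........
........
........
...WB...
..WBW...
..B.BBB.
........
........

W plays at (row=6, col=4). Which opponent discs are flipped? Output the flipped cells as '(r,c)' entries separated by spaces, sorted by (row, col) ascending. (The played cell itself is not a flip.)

Dir NW: first cell '.' (not opp) -> no flip
Dir N: opp run (5,4) capped by W -> flip
Dir NE: opp run (5,5), next='.' -> no flip
Dir W: first cell '.' (not opp) -> no flip
Dir E: first cell '.' (not opp) -> no flip
Dir SW: first cell '.' (not opp) -> no flip
Dir S: first cell '.' (not opp) -> no flip
Dir SE: first cell '.' (not opp) -> no flip

Answer: (5,4)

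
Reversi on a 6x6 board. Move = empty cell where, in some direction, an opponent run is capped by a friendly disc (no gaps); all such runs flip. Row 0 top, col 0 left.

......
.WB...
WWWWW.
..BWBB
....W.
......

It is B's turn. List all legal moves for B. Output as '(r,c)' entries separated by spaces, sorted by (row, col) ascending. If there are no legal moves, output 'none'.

Answer: (1,0) (1,3) (1,4) (3,0) (5,3) (5,4)

Derivation:
(0,0): no bracket -> illegal
(0,1): no bracket -> illegal
(0,2): no bracket -> illegal
(1,0): flips 2 -> legal
(1,3): flips 1 -> legal
(1,4): flips 2 -> legal
(1,5): no bracket -> illegal
(2,5): no bracket -> illegal
(3,0): flips 1 -> legal
(3,1): no bracket -> illegal
(4,2): no bracket -> illegal
(4,3): no bracket -> illegal
(4,5): no bracket -> illegal
(5,3): flips 1 -> legal
(5,4): flips 1 -> legal
(5,5): no bracket -> illegal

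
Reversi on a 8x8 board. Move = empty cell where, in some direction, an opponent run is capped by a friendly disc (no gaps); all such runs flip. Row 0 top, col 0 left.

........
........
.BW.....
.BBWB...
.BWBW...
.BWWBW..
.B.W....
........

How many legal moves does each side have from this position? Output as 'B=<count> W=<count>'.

-- B to move --
(1,1): no bracket -> illegal
(1,2): flips 1 -> legal
(1,3): flips 1 -> legal
(2,3): flips 2 -> legal
(2,4): flips 2 -> legal
(3,5): no bracket -> illegal
(4,5): flips 1 -> legal
(4,6): no bracket -> illegal
(5,6): flips 1 -> legal
(6,2): flips 2 -> legal
(6,4): flips 2 -> legal
(6,5): no bracket -> illegal
(6,6): no bracket -> illegal
(7,2): flips 1 -> legal
(7,3): flips 2 -> legal
(7,4): flips 2 -> legal
B mobility = 11
-- W to move --
(1,0): no bracket -> illegal
(1,1): no bracket -> illegal
(1,2): no bracket -> illegal
(2,0): flips 2 -> legal
(2,3): no bracket -> illegal
(2,4): flips 1 -> legal
(2,5): flips 2 -> legal
(3,0): flips 3 -> legal
(3,5): flips 1 -> legal
(4,0): flips 2 -> legal
(4,5): flips 1 -> legal
(5,0): flips 1 -> legal
(6,0): flips 1 -> legal
(6,2): no bracket -> illegal
(6,4): flips 1 -> legal
(6,5): no bracket -> illegal
(7,0): flips 1 -> legal
(7,1): no bracket -> illegal
(7,2): no bracket -> illegal
W mobility = 11

Answer: B=11 W=11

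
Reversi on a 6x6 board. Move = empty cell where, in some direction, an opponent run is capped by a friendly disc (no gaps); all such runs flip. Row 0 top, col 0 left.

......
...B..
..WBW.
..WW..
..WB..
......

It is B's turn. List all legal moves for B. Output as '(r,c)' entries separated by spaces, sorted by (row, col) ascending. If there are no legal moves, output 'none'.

Answer: (2,1) (2,5) (3,1) (3,5) (4,1)

Derivation:
(1,1): no bracket -> illegal
(1,2): no bracket -> illegal
(1,4): no bracket -> illegal
(1,5): no bracket -> illegal
(2,1): flips 2 -> legal
(2,5): flips 1 -> legal
(3,1): flips 1 -> legal
(3,4): no bracket -> illegal
(3,5): flips 1 -> legal
(4,1): flips 2 -> legal
(4,4): no bracket -> illegal
(5,1): no bracket -> illegal
(5,2): no bracket -> illegal
(5,3): no bracket -> illegal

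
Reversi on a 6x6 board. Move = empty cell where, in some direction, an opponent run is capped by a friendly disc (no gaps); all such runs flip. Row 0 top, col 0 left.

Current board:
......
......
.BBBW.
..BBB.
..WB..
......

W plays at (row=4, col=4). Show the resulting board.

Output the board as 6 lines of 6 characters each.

Place W at (4,4); scan 8 dirs for brackets.
Dir NW: opp run (3,3) (2,2), next='.' -> no flip
Dir N: opp run (3,4) capped by W -> flip
Dir NE: first cell '.' (not opp) -> no flip
Dir W: opp run (4,3) capped by W -> flip
Dir E: first cell '.' (not opp) -> no flip
Dir SW: first cell '.' (not opp) -> no flip
Dir S: first cell '.' (not opp) -> no flip
Dir SE: first cell '.' (not opp) -> no flip
All flips: (3,4) (4,3)

Answer: ......
......
.BBBW.
..BBW.
..WWW.
......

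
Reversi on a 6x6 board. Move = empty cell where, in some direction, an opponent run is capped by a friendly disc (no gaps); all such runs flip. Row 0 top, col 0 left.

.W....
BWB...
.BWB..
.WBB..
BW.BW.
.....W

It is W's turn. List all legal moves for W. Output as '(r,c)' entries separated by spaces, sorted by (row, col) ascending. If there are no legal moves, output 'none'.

(0,0): no bracket -> illegal
(0,2): flips 1 -> legal
(0,3): no bracket -> illegal
(1,3): flips 1 -> legal
(1,4): flips 2 -> legal
(2,0): flips 1 -> legal
(2,4): flips 1 -> legal
(3,0): no bracket -> illegal
(3,4): flips 4 -> legal
(4,2): flips 2 -> legal
(5,0): no bracket -> illegal
(5,1): no bracket -> illegal
(5,2): no bracket -> illegal
(5,3): no bracket -> illegal
(5,4): no bracket -> illegal

Answer: (0,2) (1,3) (1,4) (2,0) (2,4) (3,4) (4,2)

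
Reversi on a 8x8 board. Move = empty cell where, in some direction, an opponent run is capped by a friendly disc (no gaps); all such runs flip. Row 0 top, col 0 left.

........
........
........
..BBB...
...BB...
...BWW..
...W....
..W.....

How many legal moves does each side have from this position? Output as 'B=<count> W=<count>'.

-- B to move --
(4,5): no bracket -> illegal
(4,6): no bracket -> illegal
(5,2): no bracket -> illegal
(5,6): flips 2 -> legal
(6,1): no bracket -> illegal
(6,2): no bracket -> illegal
(6,4): flips 1 -> legal
(6,5): flips 1 -> legal
(6,6): flips 1 -> legal
(7,1): no bracket -> illegal
(7,3): flips 1 -> legal
(7,4): no bracket -> illegal
B mobility = 5
-- W to move --
(2,1): flips 2 -> legal
(2,2): flips 2 -> legal
(2,3): flips 3 -> legal
(2,4): flips 2 -> legal
(2,5): no bracket -> illegal
(3,1): no bracket -> illegal
(3,5): no bracket -> illegal
(4,1): no bracket -> illegal
(4,2): no bracket -> illegal
(4,5): no bracket -> illegal
(5,2): flips 1 -> legal
(6,2): no bracket -> illegal
(6,4): no bracket -> illegal
W mobility = 5

Answer: B=5 W=5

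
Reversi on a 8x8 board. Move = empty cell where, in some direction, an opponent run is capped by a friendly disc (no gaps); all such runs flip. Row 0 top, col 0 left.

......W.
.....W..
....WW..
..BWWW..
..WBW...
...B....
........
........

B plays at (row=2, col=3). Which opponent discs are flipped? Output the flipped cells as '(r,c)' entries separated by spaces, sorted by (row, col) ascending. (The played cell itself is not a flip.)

Answer: (3,3)

Derivation:
Dir NW: first cell '.' (not opp) -> no flip
Dir N: first cell '.' (not opp) -> no flip
Dir NE: first cell '.' (not opp) -> no flip
Dir W: first cell '.' (not opp) -> no flip
Dir E: opp run (2,4) (2,5), next='.' -> no flip
Dir SW: first cell 'B' (not opp) -> no flip
Dir S: opp run (3,3) capped by B -> flip
Dir SE: opp run (3,4), next='.' -> no flip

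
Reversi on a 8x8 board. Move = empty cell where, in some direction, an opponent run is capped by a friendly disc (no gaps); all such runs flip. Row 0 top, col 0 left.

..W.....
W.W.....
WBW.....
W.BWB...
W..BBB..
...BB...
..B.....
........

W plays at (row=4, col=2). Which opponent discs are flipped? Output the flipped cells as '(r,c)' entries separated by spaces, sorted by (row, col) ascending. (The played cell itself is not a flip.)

Dir NW: first cell '.' (not opp) -> no flip
Dir N: opp run (3,2) capped by W -> flip
Dir NE: first cell 'W' (not opp) -> no flip
Dir W: first cell '.' (not opp) -> no flip
Dir E: opp run (4,3) (4,4) (4,5), next='.' -> no flip
Dir SW: first cell '.' (not opp) -> no flip
Dir S: first cell '.' (not opp) -> no flip
Dir SE: opp run (5,3), next='.' -> no flip

Answer: (3,2)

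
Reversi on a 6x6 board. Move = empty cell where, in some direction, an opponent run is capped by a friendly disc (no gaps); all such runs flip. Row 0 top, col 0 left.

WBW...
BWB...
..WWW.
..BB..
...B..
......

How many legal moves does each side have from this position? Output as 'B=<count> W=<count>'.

-- B to move --
(0,3): flips 1 -> legal
(1,3): flips 1 -> legal
(1,4): flips 1 -> legal
(1,5): flips 1 -> legal
(2,0): no bracket -> illegal
(2,1): flips 1 -> legal
(2,5): no bracket -> illegal
(3,1): no bracket -> illegal
(3,4): flips 1 -> legal
(3,5): no bracket -> illegal
B mobility = 6
-- W to move --
(0,3): no bracket -> illegal
(1,3): flips 1 -> legal
(2,0): flips 1 -> legal
(2,1): no bracket -> illegal
(3,1): no bracket -> illegal
(3,4): no bracket -> illegal
(4,1): flips 1 -> legal
(4,2): flips 2 -> legal
(4,4): flips 1 -> legal
(5,2): no bracket -> illegal
(5,3): flips 2 -> legal
(5,4): no bracket -> illegal
W mobility = 6

Answer: B=6 W=6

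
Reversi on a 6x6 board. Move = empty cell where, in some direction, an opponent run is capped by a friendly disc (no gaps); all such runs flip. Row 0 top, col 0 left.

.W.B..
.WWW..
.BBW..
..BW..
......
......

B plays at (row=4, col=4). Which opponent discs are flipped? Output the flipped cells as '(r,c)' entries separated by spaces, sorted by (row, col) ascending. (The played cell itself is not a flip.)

Dir NW: opp run (3,3) capped by B -> flip
Dir N: first cell '.' (not opp) -> no flip
Dir NE: first cell '.' (not opp) -> no flip
Dir W: first cell '.' (not opp) -> no flip
Dir E: first cell '.' (not opp) -> no flip
Dir SW: first cell '.' (not opp) -> no flip
Dir S: first cell '.' (not opp) -> no flip
Dir SE: first cell '.' (not opp) -> no flip

Answer: (3,3)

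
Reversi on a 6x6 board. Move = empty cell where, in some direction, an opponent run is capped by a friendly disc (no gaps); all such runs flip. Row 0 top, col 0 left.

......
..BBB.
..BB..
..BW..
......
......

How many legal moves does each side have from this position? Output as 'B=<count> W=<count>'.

Answer: B=3 W=3

Derivation:
-- B to move --
(2,4): no bracket -> illegal
(3,4): flips 1 -> legal
(4,2): no bracket -> illegal
(4,3): flips 1 -> legal
(4,4): flips 1 -> legal
B mobility = 3
-- W to move --
(0,1): no bracket -> illegal
(0,2): no bracket -> illegal
(0,3): flips 2 -> legal
(0,4): no bracket -> illegal
(0,5): no bracket -> illegal
(1,1): flips 1 -> legal
(1,5): no bracket -> illegal
(2,1): no bracket -> illegal
(2,4): no bracket -> illegal
(2,5): no bracket -> illegal
(3,1): flips 1 -> legal
(3,4): no bracket -> illegal
(4,1): no bracket -> illegal
(4,2): no bracket -> illegal
(4,3): no bracket -> illegal
W mobility = 3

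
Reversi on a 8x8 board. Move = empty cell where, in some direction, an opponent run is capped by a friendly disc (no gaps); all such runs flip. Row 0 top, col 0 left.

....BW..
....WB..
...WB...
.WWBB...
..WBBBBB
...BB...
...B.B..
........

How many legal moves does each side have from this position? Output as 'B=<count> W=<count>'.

-- B to move --
(0,3): no bracket -> illegal
(0,6): flips 1 -> legal
(1,2): flips 1 -> legal
(1,3): flips 2 -> legal
(1,6): no bracket -> illegal
(2,0): flips 2 -> legal
(2,1): flips 1 -> legal
(2,2): flips 1 -> legal
(2,5): no bracket -> illegal
(3,0): flips 2 -> legal
(4,0): no bracket -> illegal
(4,1): flips 1 -> legal
(5,1): flips 1 -> legal
(5,2): no bracket -> illegal
B mobility = 9
-- W to move --
(0,3): flips 1 -> legal
(0,6): flips 3 -> legal
(1,3): no bracket -> illegal
(1,6): flips 1 -> legal
(2,2): no bracket -> illegal
(2,5): flips 2 -> legal
(2,6): no bracket -> illegal
(3,5): flips 2 -> legal
(3,6): no bracket -> illegal
(3,7): no bracket -> illegal
(5,2): no bracket -> illegal
(5,5): no bracket -> illegal
(5,6): flips 2 -> legal
(5,7): no bracket -> illegal
(6,2): no bracket -> illegal
(6,4): flips 5 -> legal
(6,6): no bracket -> illegal
(7,2): no bracket -> illegal
(7,3): flips 4 -> legal
(7,4): no bracket -> illegal
(7,5): no bracket -> illegal
(7,6): flips 3 -> legal
W mobility = 9

Answer: B=9 W=9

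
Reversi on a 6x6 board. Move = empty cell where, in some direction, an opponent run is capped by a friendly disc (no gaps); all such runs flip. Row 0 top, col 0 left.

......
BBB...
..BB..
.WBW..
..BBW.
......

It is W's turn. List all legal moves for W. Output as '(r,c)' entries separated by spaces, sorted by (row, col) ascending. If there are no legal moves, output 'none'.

Answer: (0,0) (1,3) (4,1) (5,1) (5,3)

Derivation:
(0,0): flips 2 -> legal
(0,1): no bracket -> illegal
(0,2): no bracket -> illegal
(0,3): no bracket -> illegal
(1,3): flips 2 -> legal
(1,4): no bracket -> illegal
(2,0): no bracket -> illegal
(2,1): no bracket -> illegal
(2,4): no bracket -> illegal
(3,4): no bracket -> illegal
(4,1): flips 2 -> legal
(5,1): flips 1 -> legal
(5,2): no bracket -> illegal
(5,3): flips 2 -> legal
(5,4): no bracket -> illegal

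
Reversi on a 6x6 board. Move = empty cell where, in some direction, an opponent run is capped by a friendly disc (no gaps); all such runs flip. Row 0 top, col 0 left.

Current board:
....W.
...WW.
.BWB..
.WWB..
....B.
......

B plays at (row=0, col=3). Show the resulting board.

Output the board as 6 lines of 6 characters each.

Place B at (0,3); scan 8 dirs for brackets.
Dir NW: edge -> no flip
Dir N: edge -> no flip
Dir NE: edge -> no flip
Dir W: first cell '.' (not opp) -> no flip
Dir E: opp run (0,4), next='.' -> no flip
Dir SW: first cell '.' (not opp) -> no flip
Dir S: opp run (1,3) capped by B -> flip
Dir SE: opp run (1,4), next='.' -> no flip
All flips: (1,3)

Answer: ...BW.
...BW.
.BWB..
.WWB..
....B.
......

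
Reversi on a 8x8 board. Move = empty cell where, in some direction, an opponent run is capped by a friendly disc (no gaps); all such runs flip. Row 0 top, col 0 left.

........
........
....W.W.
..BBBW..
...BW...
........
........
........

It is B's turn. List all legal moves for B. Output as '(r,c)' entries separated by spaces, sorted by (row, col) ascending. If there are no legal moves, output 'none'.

(1,3): no bracket -> illegal
(1,4): flips 1 -> legal
(1,5): flips 1 -> legal
(1,6): no bracket -> illegal
(1,7): no bracket -> illegal
(2,3): no bracket -> illegal
(2,5): no bracket -> illegal
(2,7): no bracket -> illegal
(3,6): flips 1 -> legal
(3,7): no bracket -> illegal
(4,5): flips 1 -> legal
(4,6): no bracket -> illegal
(5,3): no bracket -> illegal
(5,4): flips 1 -> legal
(5,5): flips 1 -> legal

Answer: (1,4) (1,5) (3,6) (4,5) (5,4) (5,5)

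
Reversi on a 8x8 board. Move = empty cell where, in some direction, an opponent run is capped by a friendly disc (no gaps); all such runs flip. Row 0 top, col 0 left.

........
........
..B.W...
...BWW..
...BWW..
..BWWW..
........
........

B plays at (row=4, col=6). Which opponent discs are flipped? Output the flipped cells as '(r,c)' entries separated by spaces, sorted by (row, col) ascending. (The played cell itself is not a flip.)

Dir NW: opp run (3,5) (2,4), next='.' -> no flip
Dir N: first cell '.' (not opp) -> no flip
Dir NE: first cell '.' (not opp) -> no flip
Dir W: opp run (4,5) (4,4) capped by B -> flip
Dir E: first cell '.' (not opp) -> no flip
Dir SW: opp run (5,5), next='.' -> no flip
Dir S: first cell '.' (not opp) -> no flip
Dir SE: first cell '.' (not opp) -> no flip

Answer: (4,4) (4,5)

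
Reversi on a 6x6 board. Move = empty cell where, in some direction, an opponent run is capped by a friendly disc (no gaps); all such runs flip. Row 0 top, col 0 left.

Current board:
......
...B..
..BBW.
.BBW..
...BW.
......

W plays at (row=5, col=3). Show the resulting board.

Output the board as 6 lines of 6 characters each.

Answer: ......
...B..
..BBW.
.BBW..
...WW.
...W..

Derivation:
Place W at (5,3); scan 8 dirs for brackets.
Dir NW: first cell '.' (not opp) -> no flip
Dir N: opp run (4,3) capped by W -> flip
Dir NE: first cell 'W' (not opp) -> no flip
Dir W: first cell '.' (not opp) -> no flip
Dir E: first cell '.' (not opp) -> no flip
Dir SW: edge -> no flip
Dir S: edge -> no flip
Dir SE: edge -> no flip
All flips: (4,3)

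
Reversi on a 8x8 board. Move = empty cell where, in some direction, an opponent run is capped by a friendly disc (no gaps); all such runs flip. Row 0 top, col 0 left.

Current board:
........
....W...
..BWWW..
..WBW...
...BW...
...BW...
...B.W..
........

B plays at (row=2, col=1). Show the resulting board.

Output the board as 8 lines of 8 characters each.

Answer: ........
....W...
.BBWWW..
..BBW...
...BW...
...BW...
...B.W..
........

Derivation:
Place B at (2,1); scan 8 dirs for brackets.
Dir NW: first cell '.' (not opp) -> no flip
Dir N: first cell '.' (not opp) -> no flip
Dir NE: first cell '.' (not opp) -> no flip
Dir W: first cell '.' (not opp) -> no flip
Dir E: first cell 'B' (not opp) -> no flip
Dir SW: first cell '.' (not opp) -> no flip
Dir S: first cell '.' (not opp) -> no flip
Dir SE: opp run (3,2) capped by B -> flip
All flips: (3,2)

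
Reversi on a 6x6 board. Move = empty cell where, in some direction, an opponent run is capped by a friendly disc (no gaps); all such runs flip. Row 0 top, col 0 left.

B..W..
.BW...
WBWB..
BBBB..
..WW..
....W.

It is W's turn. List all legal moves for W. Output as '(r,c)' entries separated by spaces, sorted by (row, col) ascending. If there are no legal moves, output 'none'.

Answer: (0,2) (1,0) (1,3) (2,4) (3,4) (4,0) (4,4)

Derivation:
(0,1): no bracket -> illegal
(0,2): flips 1 -> legal
(1,0): flips 3 -> legal
(1,3): flips 2 -> legal
(1,4): no bracket -> illegal
(2,4): flips 2 -> legal
(3,4): flips 1 -> legal
(4,0): flips 2 -> legal
(4,1): no bracket -> illegal
(4,4): flips 1 -> legal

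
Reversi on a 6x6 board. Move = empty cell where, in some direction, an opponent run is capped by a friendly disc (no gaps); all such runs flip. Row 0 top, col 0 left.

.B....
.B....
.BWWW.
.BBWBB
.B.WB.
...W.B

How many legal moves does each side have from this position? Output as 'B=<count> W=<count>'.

-- B to move --
(1,2): flips 2 -> legal
(1,3): flips 2 -> legal
(1,4): flips 2 -> legal
(1,5): no bracket -> illegal
(2,5): flips 3 -> legal
(4,2): flips 1 -> legal
(5,2): flips 1 -> legal
(5,4): flips 1 -> legal
B mobility = 7
-- W to move --
(0,0): flips 1 -> legal
(0,2): no bracket -> illegal
(1,0): flips 2 -> legal
(1,2): no bracket -> illegal
(2,0): flips 1 -> legal
(2,5): flips 1 -> legal
(3,0): flips 2 -> legal
(4,0): flips 1 -> legal
(4,2): flips 1 -> legal
(4,5): flips 2 -> legal
(5,0): flips 2 -> legal
(5,1): no bracket -> illegal
(5,2): no bracket -> illegal
(5,4): flips 2 -> legal
W mobility = 10

Answer: B=7 W=10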